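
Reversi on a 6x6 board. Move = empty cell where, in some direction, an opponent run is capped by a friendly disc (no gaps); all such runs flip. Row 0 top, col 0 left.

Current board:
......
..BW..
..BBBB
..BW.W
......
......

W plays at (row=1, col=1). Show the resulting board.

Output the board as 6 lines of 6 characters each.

Answer: ......
.WWW..
..WBBB
..BW.W
......
......

Derivation:
Place W at (1,1); scan 8 dirs for brackets.
Dir NW: first cell '.' (not opp) -> no flip
Dir N: first cell '.' (not opp) -> no flip
Dir NE: first cell '.' (not opp) -> no flip
Dir W: first cell '.' (not opp) -> no flip
Dir E: opp run (1,2) capped by W -> flip
Dir SW: first cell '.' (not opp) -> no flip
Dir S: first cell '.' (not opp) -> no flip
Dir SE: opp run (2,2) capped by W -> flip
All flips: (1,2) (2,2)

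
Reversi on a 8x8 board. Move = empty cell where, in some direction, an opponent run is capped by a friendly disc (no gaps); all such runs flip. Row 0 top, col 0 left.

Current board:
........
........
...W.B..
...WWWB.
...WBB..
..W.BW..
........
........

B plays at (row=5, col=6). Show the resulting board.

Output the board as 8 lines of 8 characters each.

Place B at (5,6); scan 8 dirs for brackets.
Dir NW: first cell 'B' (not opp) -> no flip
Dir N: first cell '.' (not opp) -> no flip
Dir NE: first cell '.' (not opp) -> no flip
Dir W: opp run (5,5) capped by B -> flip
Dir E: first cell '.' (not opp) -> no flip
Dir SW: first cell '.' (not opp) -> no flip
Dir S: first cell '.' (not opp) -> no flip
Dir SE: first cell '.' (not opp) -> no flip
All flips: (5,5)

Answer: ........
........
...W.B..
...WWWB.
...WBB..
..W.BBB.
........
........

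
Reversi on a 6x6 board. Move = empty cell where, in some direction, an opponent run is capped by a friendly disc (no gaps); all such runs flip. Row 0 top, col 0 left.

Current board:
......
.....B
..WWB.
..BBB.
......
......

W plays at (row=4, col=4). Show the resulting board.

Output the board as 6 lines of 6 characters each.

Answer: ......
.....B
..WWB.
..BWB.
....W.
......

Derivation:
Place W at (4,4); scan 8 dirs for brackets.
Dir NW: opp run (3,3) capped by W -> flip
Dir N: opp run (3,4) (2,4), next='.' -> no flip
Dir NE: first cell '.' (not opp) -> no flip
Dir W: first cell '.' (not opp) -> no flip
Dir E: first cell '.' (not opp) -> no flip
Dir SW: first cell '.' (not opp) -> no flip
Dir S: first cell '.' (not opp) -> no flip
Dir SE: first cell '.' (not opp) -> no flip
All flips: (3,3)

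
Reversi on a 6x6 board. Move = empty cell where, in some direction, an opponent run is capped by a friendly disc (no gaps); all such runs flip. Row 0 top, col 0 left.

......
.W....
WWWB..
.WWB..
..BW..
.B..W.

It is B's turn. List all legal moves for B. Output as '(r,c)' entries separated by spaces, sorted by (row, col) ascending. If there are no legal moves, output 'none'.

(0,0): flips 2 -> legal
(0,1): no bracket -> illegal
(0,2): no bracket -> illegal
(1,0): no bracket -> illegal
(1,2): flips 2 -> legal
(1,3): no bracket -> illegal
(3,0): flips 2 -> legal
(3,4): no bracket -> illegal
(4,0): no bracket -> illegal
(4,1): flips 1 -> legal
(4,4): flips 1 -> legal
(4,5): no bracket -> illegal
(5,2): no bracket -> illegal
(5,3): flips 1 -> legal
(5,5): no bracket -> illegal

Answer: (0,0) (1,2) (3,0) (4,1) (4,4) (5,3)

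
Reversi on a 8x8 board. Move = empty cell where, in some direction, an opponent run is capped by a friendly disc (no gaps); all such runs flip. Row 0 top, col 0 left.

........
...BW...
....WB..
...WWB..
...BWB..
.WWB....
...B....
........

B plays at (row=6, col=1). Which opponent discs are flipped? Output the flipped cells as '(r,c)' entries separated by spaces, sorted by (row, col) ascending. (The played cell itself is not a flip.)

Answer: (5,2)

Derivation:
Dir NW: first cell '.' (not opp) -> no flip
Dir N: opp run (5,1), next='.' -> no flip
Dir NE: opp run (5,2) capped by B -> flip
Dir W: first cell '.' (not opp) -> no flip
Dir E: first cell '.' (not opp) -> no flip
Dir SW: first cell '.' (not opp) -> no flip
Dir S: first cell '.' (not opp) -> no flip
Dir SE: first cell '.' (not opp) -> no flip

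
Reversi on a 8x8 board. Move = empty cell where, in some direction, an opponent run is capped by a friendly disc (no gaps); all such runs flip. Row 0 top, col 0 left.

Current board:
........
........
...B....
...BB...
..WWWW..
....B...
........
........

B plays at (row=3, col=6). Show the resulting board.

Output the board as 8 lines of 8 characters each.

Answer: ........
........
...B....
...BB.B.
..WWWB..
....B...
........
........

Derivation:
Place B at (3,6); scan 8 dirs for brackets.
Dir NW: first cell '.' (not opp) -> no flip
Dir N: first cell '.' (not opp) -> no flip
Dir NE: first cell '.' (not opp) -> no flip
Dir W: first cell '.' (not opp) -> no flip
Dir E: first cell '.' (not opp) -> no flip
Dir SW: opp run (4,5) capped by B -> flip
Dir S: first cell '.' (not opp) -> no flip
Dir SE: first cell '.' (not opp) -> no flip
All flips: (4,5)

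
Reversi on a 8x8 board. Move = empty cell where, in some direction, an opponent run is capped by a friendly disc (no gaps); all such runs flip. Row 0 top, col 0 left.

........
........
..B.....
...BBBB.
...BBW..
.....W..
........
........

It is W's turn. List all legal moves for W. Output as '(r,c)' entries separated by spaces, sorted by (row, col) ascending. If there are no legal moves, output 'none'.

Answer: (1,1) (2,3) (2,5) (2,7) (4,2)

Derivation:
(1,1): flips 3 -> legal
(1,2): no bracket -> illegal
(1,3): no bracket -> illegal
(2,1): no bracket -> illegal
(2,3): flips 1 -> legal
(2,4): no bracket -> illegal
(2,5): flips 1 -> legal
(2,6): no bracket -> illegal
(2,7): flips 1 -> legal
(3,1): no bracket -> illegal
(3,2): no bracket -> illegal
(3,7): no bracket -> illegal
(4,2): flips 2 -> legal
(4,6): no bracket -> illegal
(4,7): no bracket -> illegal
(5,2): no bracket -> illegal
(5,3): no bracket -> illegal
(5,4): no bracket -> illegal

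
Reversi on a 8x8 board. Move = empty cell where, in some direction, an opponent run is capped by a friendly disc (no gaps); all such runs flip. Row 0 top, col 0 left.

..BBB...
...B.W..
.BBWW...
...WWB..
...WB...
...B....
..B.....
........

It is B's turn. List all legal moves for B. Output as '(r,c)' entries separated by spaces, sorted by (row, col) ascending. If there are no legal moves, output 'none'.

(0,5): no bracket -> illegal
(0,6): no bracket -> illegal
(1,2): no bracket -> illegal
(1,4): flips 2 -> legal
(1,6): no bracket -> illegal
(2,5): flips 2 -> legal
(2,6): flips 1 -> legal
(3,2): flips 2 -> legal
(4,2): flips 1 -> legal
(4,5): no bracket -> illegal
(5,2): no bracket -> illegal
(5,4): no bracket -> illegal

Answer: (1,4) (2,5) (2,6) (3,2) (4,2)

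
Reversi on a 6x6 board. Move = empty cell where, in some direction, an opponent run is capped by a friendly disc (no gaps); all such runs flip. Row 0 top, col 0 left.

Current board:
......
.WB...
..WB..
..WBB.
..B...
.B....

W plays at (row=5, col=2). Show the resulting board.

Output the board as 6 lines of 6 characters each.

Answer: ......
.WB...
..WB..
..WBB.
..W...
.BW...

Derivation:
Place W at (5,2); scan 8 dirs for brackets.
Dir NW: first cell '.' (not opp) -> no flip
Dir N: opp run (4,2) capped by W -> flip
Dir NE: first cell '.' (not opp) -> no flip
Dir W: opp run (5,1), next='.' -> no flip
Dir E: first cell '.' (not opp) -> no flip
Dir SW: edge -> no flip
Dir S: edge -> no flip
Dir SE: edge -> no flip
All flips: (4,2)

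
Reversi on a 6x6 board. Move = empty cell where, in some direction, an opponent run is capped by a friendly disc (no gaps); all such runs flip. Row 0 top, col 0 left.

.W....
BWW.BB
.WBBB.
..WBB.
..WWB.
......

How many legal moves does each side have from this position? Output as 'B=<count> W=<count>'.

-- B to move --
(0,0): flips 1 -> legal
(0,2): flips 1 -> legal
(0,3): no bracket -> illegal
(1,3): flips 2 -> legal
(2,0): flips 1 -> legal
(3,0): no bracket -> illegal
(3,1): flips 1 -> legal
(4,1): flips 3 -> legal
(5,1): flips 1 -> legal
(5,2): flips 3 -> legal
(5,3): flips 1 -> legal
(5,4): flips 3 -> legal
B mobility = 10
-- W to move --
(0,0): no bracket -> illegal
(0,3): no bracket -> illegal
(0,4): no bracket -> illegal
(0,5): flips 2 -> legal
(1,3): flips 2 -> legal
(2,0): no bracket -> illegal
(2,5): flips 4 -> legal
(3,1): no bracket -> illegal
(3,5): flips 2 -> legal
(4,5): flips 3 -> legal
(5,3): no bracket -> illegal
(5,4): no bracket -> illegal
(5,5): flips 3 -> legal
W mobility = 6

Answer: B=10 W=6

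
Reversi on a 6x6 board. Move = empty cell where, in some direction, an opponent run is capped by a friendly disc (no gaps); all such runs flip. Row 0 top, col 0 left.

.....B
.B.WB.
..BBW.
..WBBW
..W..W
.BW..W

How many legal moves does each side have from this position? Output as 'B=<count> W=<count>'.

-- B to move --
(0,2): no bracket -> illegal
(0,3): flips 1 -> legal
(0,4): flips 1 -> legal
(1,2): flips 1 -> legal
(1,5): flips 1 -> legal
(2,1): no bracket -> illegal
(2,5): flips 1 -> legal
(3,1): flips 1 -> legal
(4,1): flips 1 -> legal
(4,3): no bracket -> illegal
(4,4): no bracket -> illegal
(5,3): flips 1 -> legal
(5,4): no bracket -> illegal
B mobility = 8
-- W to move --
(0,0): no bracket -> illegal
(0,1): no bracket -> illegal
(0,2): no bracket -> illegal
(0,3): no bracket -> illegal
(0,4): flips 1 -> legal
(1,0): no bracket -> illegal
(1,2): flips 3 -> legal
(1,5): flips 1 -> legal
(2,0): no bracket -> illegal
(2,1): flips 2 -> legal
(2,5): no bracket -> illegal
(3,1): flips 1 -> legal
(4,0): no bracket -> illegal
(4,1): no bracket -> illegal
(4,3): flips 2 -> legal
(4,4): flips 1 -> legal
(5,0): flips 1 -> legal
W mobility = 8

Answer: B=8 W=8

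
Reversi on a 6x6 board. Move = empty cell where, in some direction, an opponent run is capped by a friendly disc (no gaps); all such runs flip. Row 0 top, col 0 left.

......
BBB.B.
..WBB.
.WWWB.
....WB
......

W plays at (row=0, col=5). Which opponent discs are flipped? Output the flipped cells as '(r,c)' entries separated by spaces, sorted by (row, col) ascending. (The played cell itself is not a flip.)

Dir NW: edge -> no flip
Dir N: edge -> no flip
Dir NE: edge -> no flip
Dir W: first cell '.' (not opp) -> no flip
Dir E: edge -> no flip
Dir SW: opp run (1,4) (2,3) capped by W -> flip
Dir S: first cell '.' (not opp) -> no flip
Dir SE: edge -> no flip

Answer: (1,4) (2,3)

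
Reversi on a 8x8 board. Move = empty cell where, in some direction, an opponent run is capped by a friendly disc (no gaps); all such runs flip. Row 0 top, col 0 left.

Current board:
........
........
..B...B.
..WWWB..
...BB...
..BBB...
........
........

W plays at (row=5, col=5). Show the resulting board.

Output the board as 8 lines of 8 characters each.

Place W at (5,5); scan 8 dirs for brackets.
Dir NW: opp run (4,4) capped by W -> flip
Dir N: first cell '.' (not opp) -> no flip
Dir NE: first cell '.' (not opp) -> no flip
Dir W: opp run (5,4) (5,3) (5,2), next='.' -> no flip
Dir E: first cell '.' (not opp) -> no flip
Dir SW: first cell '.' (not opp) -> no flip
Dir S: first cell '.' (not opp) -> no flip
Dir SE: first cell '.' (not opp) -> no flip
All flips: (4,4)

Answer: ........
........
..B...B.
..WWWB..
...BW...
..BBBW..
........
........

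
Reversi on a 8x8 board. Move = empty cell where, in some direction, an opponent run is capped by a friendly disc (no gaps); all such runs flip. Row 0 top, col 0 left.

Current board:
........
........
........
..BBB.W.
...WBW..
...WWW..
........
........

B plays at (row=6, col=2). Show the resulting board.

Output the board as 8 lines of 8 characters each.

Answer: ........
........
........
..BBB.W.
...WBW..
...BWW..
..B.....
........

Derivation:
Place B at (6,2); scan 8 dirs for brackets.
Dir NW: first cell '.' (not opp) -> no flip
Dir N: first cell '.' (not opp) -> no flip
Dir NE: opp run (5,3) capped by B -> flip
Dir W: first cell '.' (not opp) -> no flip
Dir E: first cell '.' (not opp) -> no flip
Dir SW: first cell '.' (not opp) -> no flip
Dir S: first cell '.' (not opp) -> no flip
Dir SE: first cell '.' (not opp) -> no flip
All flips: (5,3)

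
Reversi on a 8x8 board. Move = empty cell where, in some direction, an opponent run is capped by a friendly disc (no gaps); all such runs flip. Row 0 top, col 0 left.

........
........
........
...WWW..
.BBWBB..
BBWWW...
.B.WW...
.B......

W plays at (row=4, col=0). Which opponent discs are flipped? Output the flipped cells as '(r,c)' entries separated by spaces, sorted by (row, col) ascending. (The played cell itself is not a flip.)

Dir NW: edge -> no flip
Dir N: first cell '.' (not opp) -> no flip
Dir NE: first cell '.' (not opp) -> no flip
Dir W: edge -> no flip
Dir E: opp run (4,1) (4,2) capped by W -> flip
Dir SW: edge -> no flip
Dir S: opp run (5,0), next='.' -> no flip
Dir SE: opp run (5,1), next='.' -> no flip

Answer: (4,1) (4,2)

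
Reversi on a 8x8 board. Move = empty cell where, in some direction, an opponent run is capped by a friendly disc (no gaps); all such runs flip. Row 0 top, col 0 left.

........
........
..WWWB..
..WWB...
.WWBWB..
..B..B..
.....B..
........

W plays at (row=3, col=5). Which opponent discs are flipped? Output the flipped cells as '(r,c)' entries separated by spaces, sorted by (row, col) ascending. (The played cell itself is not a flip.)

Dir NW: first cell 'W' (not opp) -> no flip
Dir N: opp run (2,5), next='.' -> no flip
Dir NE: first cell '.' (not opp) -> no flip
Dir W: opp run (3,4) capped by W -> flip
Dir E: first cell '.' (not opp) -> no flip
Dir SW: first cell 'W' (not opp) -> no flip
Dir S: opp run (4,5) (5,5) (6,5), next='.' -> no flip
Dir SE: first cell '.' (not opp) -> no flip

Answer: (3,4)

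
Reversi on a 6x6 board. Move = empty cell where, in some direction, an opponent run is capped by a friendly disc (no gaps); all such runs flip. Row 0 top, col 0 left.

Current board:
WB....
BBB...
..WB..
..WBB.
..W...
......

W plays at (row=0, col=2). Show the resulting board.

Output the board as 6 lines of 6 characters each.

Answer: WWW...
BBW...
..WB..
..WBB.
..W...
......

Derivation:
Place W at (0,2); scan 8 dirs for brackets.
Dir NW: edge -> no flip
Dir N: edge -> no flip
Dir NE: edge -> no flip
Dir W: opp run (0,1) capped by W -> flip
Dir E: first cell '.' (not opp) -> no flip
Dir SW: opp run (1,1), next='.' -> no flip
Dir S: opp run (1,2) capped by W -> flip
Dir SE: first cell '.' (not opp) -> no flip
All flips: (0,1) (1,2)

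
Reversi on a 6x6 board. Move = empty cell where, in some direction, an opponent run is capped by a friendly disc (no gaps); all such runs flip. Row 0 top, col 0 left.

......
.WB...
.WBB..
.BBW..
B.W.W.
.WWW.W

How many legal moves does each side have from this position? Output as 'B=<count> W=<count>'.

Answer: B=7 W=8

Derivation:
-- B to move --
(0,0): flips 1 -> legal
(0,1): flips 2 -> legal
(0,2): no bracket -> illegal
(1,0): flips 2 -> legal
(2,0): flips 1 -> legal
(2,4): no bracket -> illegal
(3,0): flips 1 -> legal
(3,4): flips 1 -> legal
(3,5): no bracket -> illegal
(4,1): no bracket -> illegal
(4,3): flips 1 -> legal
(4,5): no bracket -> illegal
(5,0): no bracket -> illegal
(5,4): no bracket -> illegal
B mobility = 7
-- W to move --
(0,1): no bracket -> illegal
(0,2): flips 3 -> legal
(0,3): flips 1 -> legal
(1,3): flips 2 -> legal
(1,4): no bracket -> illegal
(2,0): flips 1 -> legal
(2,4): flips 2 -> legal
(3,0): flips 2 -> legal
(3,4): no bracket -> illegal
(4,1): flips 1 -> legal
(4,3): flips 1 -> legal
(5,0): no bracket -> illegal
W mobility = 8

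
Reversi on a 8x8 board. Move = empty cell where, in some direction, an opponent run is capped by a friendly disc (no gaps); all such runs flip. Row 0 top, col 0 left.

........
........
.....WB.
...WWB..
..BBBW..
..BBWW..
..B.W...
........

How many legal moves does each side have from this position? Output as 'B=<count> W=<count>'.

-- B to move --
(1,4): no bracket -> illegal
(1,5): flips 1 -> legal
(1,6): flips 2 -> legal
(2,2): flips 1 -> legal
(2,3): flips 1 -> legal
(2,4): flips 3 -> legal
(3,2): flips 2 -> legal
(3,6): no bracket -> illegal
(4,6): flips 1 -> legal
(5,6): flips 2 -> legal
(6,3): no bracket -> illegal
(6,5): flips 3 -> legal
(6,6): flips 1 -> legal
(7,3): no bracket -> illegal
(7,4): flips 2 -> legal
(7,5): flips 1 -> legal
B mobility = 12
-- W to move --
(1,5): no bracket -> illegal
(1,6): no bracket -> illegal
(1,7): no bracket -> illegal
(2,4): no bracket -> illegal
(2,7): flips 1 -> legal
(3,1): flips 2 -> legal
(3,2): flips 1 -> legal
(3,6): flips 1 -> legal
(3,7): no bracket -> illegal
(4,1): flips 3 -> legal
(4,6): no bracket -> illegal
(5,1): flips 3 -> legal
(6,1): flips 2 -> legal
(6,3): flips 2 -> legal
(7,1): no bracket -> illegal
(7,2): no bracket -> illegal
(7,3): no bracket -> illegal
W mobility = 8

Answer: B=12 W=8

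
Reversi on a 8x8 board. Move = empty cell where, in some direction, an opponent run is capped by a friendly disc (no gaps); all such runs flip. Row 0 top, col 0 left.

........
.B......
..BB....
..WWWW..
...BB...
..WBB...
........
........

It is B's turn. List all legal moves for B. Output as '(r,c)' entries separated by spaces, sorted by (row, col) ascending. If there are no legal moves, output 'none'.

Answer: (2,1) (2,4) (2,5) (2,6) (4,1) (4,2) (4,5) (5,1) (6,1)

Derivation:
(2,1): flips 1 -> legal
(2,4): flips 1 -> legal
(2,5): flips 1 -> legal
(2,6): flips 1 -> legal
(3,1): no bracket -> illegal
(3,6): no bracket -> illegal
(4,1): flips 1 -> legal
(4,2): flips 1 -> legal
(4,5): flips 1 -> legal
(4,6): no bracket -> illegal
(5,1): flips 1 -> legal
(6,1): flips 1 -> legal
(6,2): no bracket -> illegal
(6,3): no bracket -> illegal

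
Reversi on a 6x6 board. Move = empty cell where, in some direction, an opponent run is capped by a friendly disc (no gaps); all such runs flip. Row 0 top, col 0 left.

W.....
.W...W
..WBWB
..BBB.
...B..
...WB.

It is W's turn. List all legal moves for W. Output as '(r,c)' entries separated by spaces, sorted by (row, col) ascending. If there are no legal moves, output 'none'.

(1,2): no bracket -> illegal
(1,3): flips 3 -> legal
(1,4): no bracket -> illegal
(2,1): no bracket -> illegal
(3,1): no bracket -> illegal
(3,5): flips 1 -> legal
(4,1): no bracket -> illegal
(4,2): flips 2 -> legal
(4,4): flips 2 -> legal
(4,5): no bracket -> illegal
(5,2): no bracket -> illegal
(5,5): flips 1 -> legal

Answer: (1,3) (3,5) (4,2) (4,4) (5,5)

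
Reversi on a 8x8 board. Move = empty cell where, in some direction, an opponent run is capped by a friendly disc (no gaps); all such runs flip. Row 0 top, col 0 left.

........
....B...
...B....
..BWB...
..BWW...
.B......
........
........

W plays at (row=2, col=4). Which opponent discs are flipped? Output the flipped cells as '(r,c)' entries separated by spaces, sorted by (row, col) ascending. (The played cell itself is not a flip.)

Dir NW: first cell '.' (not opp) -> no flip
Dir N: opp run (1,4), next='.' -> no flip
Dir NE: first cell '.' (not opp) -> no flip
Dir W: opp run (2,3), next='.' -> no flip
Dir E: first cell '.' (not opp) -> no flip
Dir SW: first cell 'W' (not opp) -> no flip
Dir S: opp run (3,4) capped by W -> flip
Dir SE: first cell '.' (not opp) -> no flip

Answer: (3,4)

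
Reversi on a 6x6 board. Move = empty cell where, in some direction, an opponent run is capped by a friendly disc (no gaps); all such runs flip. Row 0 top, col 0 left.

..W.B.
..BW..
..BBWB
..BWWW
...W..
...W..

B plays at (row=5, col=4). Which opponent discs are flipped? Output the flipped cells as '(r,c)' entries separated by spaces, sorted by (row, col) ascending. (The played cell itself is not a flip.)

Dir NW: opp run (4,3) capped by B -> flip
Dir N: first cell '.' (not opp) -> no flip
Dir NE: first cell '.' (not opp) -> no flip
Dir W: opp run (5,3), next='.' -> no flip
Dir E: first cell '.' (not opp) -> no flip
Dir SW: edge -> no flip
Dir S: edge -> no flip
Dir SE: edge -> no flip

Answer: (4,3)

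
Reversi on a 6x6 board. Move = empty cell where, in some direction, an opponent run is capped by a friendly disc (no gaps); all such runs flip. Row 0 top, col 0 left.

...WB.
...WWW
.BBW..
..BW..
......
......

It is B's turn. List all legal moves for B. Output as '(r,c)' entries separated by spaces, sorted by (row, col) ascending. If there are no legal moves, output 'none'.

Answer: (0,2) (0,5) (2,4) (3,4) (4,4)

Derivation:
(0,2): flips 1 -> legal
(0,5): flips 2 -> legal
(1,2): no bracket -> illegal
(2,4): flips 2 -> legal
(2,5): no bracket -> illegal
(3,4): flips 1 -> legal
(4,2): no bracket -> illegal
(4,3): no bracket -> illegal
(4,4): flips 1 -> legal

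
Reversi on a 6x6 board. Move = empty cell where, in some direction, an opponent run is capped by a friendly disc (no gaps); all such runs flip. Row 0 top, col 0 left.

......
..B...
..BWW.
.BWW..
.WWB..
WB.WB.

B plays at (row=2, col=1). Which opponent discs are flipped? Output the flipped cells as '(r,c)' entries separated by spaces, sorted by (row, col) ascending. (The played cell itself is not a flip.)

Answer: (3,2)

Derivation:
Dir NW: first cell '.' (not opp) -> no flip
Dir N: first cell '.' (not opp) -> no flip
Dir NE: first cell 'B' (not opp) -> no flip
Dir W: first cell '.' (not opp) -> no flip
Dir E: first cell 'B' (not opp) -> no flip
Dir SW: first cell '.' (not opp) -> no flip
Dir S: first cell 'B' (not opp) -> no flip
Dir SE: opp run (3,2) capped by B -> flip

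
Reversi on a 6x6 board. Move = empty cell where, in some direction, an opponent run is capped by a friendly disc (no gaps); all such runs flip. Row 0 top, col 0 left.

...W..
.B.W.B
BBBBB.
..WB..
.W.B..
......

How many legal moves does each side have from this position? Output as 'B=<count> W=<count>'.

-- B to move --
(0,2): flips 1 -> legal
(0,4): flips 1 -> legal
(1,2): no bracket -> illegal
(1,4): no bracket -> illegal
(3,0): no bracket -> illegal
(3,1): flips 1 -> legal
(4,0): no bracket -> illegal
(4,2): flips 1 -> legal
(5,0): flips 2 -> legal
(5,1): no bracket -> illegal
(5,2): no bracket -> illegal
B mobility = 5
-- W to move --
(0,0): no bracket -> illegal
(0,1): no bracket -> illegal
(0,2): no bracket -> illegal
(0,4): no bracket -> illegal
(0,5): no bracket -> illegal
(1,0): flips 1 -> legal
(1,2): flips 1 -> legal
(1,4): flips 1 -> legal
(2,5): no bracket -> illegal
(3,0): no bracket -> illegal
(3,1): flips 1 -> legal
(3,4): flips 1 -> legal
(3,5): flips 1 -> legal
(4,2): no bracket -> illegal
(4,4): no bracket -> illegal
(5,2): no bracket -> illegal
(5,3): flips 3 -> legal
(5,4): flips 1 -> legal
W mobility = 8

Answer: B=5 W=8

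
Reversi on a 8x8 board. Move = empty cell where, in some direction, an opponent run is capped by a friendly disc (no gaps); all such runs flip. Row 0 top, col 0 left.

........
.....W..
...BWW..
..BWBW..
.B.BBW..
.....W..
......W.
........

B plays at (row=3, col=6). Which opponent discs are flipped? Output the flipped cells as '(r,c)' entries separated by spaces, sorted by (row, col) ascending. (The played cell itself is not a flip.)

Dir NW: opp run (2,5), next='.' -> no flip
Dir N: first cell '.' (not opp) -> no flip
Dir NE: first cell '.' (not opp) -> no flip
Dir W: opp run (3,5) capped by B -> flip
Dir E: first cell '.' (not opp) -> no flip
Dir SW: opp run (4,5), next='.' -> no flip
Dir S: first cell '.' (not opp) -> no flip
Dir SE: first cell '.' (not opp) -> no flip

Answer: (3,5)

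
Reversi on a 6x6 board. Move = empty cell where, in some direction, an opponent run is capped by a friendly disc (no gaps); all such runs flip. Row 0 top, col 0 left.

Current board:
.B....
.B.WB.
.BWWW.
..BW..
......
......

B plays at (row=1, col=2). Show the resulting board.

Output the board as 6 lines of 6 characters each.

Place B at (1,2); scan 8 dirs for brackets.
Dir NW: first cell 'B' (not opp) -> no flip
Dir N: first cell '.' (not opp) -> no flip
Dir NE: first cell '.' (not opp) -> no flip
Dir W: first cell 'B' (not opp) -> no flip
Dir E: opp run (1,3) capped by B -> flip
Dir SW: first cell 'B' (not opp) -> no flip
Dir S: opp run (2,2) capped by B -> flip
Dir SE: opp run (2,3), next='.' -> no flip
All flips: (1,3) (2,2)

Answer: .B....
.BBBB.
.BBWW.
..BW..
......
......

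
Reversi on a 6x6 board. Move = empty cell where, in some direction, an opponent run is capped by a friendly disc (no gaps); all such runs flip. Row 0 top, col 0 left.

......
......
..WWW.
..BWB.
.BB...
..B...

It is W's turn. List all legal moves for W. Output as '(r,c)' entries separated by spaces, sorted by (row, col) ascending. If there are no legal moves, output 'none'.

(2,1): no bracket -> illegal
(2,5): no bracket -> illegal
(3,0): no bracket -> illegal
(3,1): flips 1 -> legal
(3,5): flips 1 -> legal
(4,0): no bracket -> illegal
(4,3): no bracket -> illegal
(4,4): flips 1 -> legal
(4,5): flips 1 -> legal
(5,0): flips 2 -> legal
(5,1): flips 1 -> legal
(5,3): no bracket -> illegal

Answer: (3,1) (3,5) (4,4) (4,5) (5,0) (5,1)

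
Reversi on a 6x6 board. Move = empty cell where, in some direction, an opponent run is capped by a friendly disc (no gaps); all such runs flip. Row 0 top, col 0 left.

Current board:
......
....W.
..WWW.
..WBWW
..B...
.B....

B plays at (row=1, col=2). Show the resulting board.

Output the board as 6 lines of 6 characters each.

Place B at (1,2); scan 8 dirs for brackets.
Dir NW: first cell '.' (not opp) -> no flip
Dir N: first cell '.' (not opp) -> no flip
Dir NE: first cell '.' (not opp) -> no flip
Dir W: first cell '.' (not opp) -> no flip
Dir E: first cell '.' (not opp) -> no flip
Dir SW: first cell '.' (not opp) -> no flip
Dir S: opp run (2,2) (3,2) capped by B -> flip
Dir SE: opp run (2,3) (3,4), next='.' -> no flip
All flips: (2,2) (3,2)

Answer: ......
..B.W.
..BWW.
..BBWW
..B...
.B....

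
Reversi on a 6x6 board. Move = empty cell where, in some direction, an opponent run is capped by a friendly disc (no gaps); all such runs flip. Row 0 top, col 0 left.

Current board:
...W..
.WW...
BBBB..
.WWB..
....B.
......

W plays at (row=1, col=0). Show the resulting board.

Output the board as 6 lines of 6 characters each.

Place W at (1,0); scan 8 dirs for brackets.
Dir NW: edge -> no flip
Dir N: first cell '.' (not opp) -> no flip
Dir NE: first cell '.' (not opp) -> no flip
Dir W: edge -> no flip
Dir E: first cell 'W' (not opp) -> no flip
Dir SW: edge -> no flip
Dir S: opp run (2,0), next='.' -> no flip
Dir SE: opp run (2,1) capped by W -> flip
All flips: (2,1)

Answer: ...W..
WWW...
BWBB..
.WWB..
....B.
......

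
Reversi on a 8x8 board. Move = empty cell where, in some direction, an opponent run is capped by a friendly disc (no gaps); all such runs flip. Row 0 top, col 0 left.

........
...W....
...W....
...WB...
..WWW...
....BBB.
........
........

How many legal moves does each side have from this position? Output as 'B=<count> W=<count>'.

-- B to move --
(0,2): no bracket -> illegal
(0,3): no bracket -> illegal
(0,4): no bracket -> illegal
(1,2): flips 1 -> legal
(1,4): no bracket -> illegal
(2,2): flips 2 -> legal
(2,4): no bracket -> illegal
(3,1): no bracket -> illegal
(3,2): flips 2 -> legal
(3,5): no bracket -> illegal
(4,1): no bracket -> illegal
(4,5): no bracket -> illegal
(5,1): no bracket -> illegal
(5,2): flips 1 -> legal
(5,3): no bracket -> illegal
B mobility = 4
-- W to move --
(2,4): flips 1 -> legal
(2,5): flips 1 -> legal
(3,5): flips 1 -> legal
(4,5): flips 1 -> legal
(4,6): no bracket -> illegal
(4,7): no bracket -> illegal
(5,3): no bracket -> illegal
(5,7): no bracket -> illegal
(6,3): no bracket -> illegal
(6,4): flips 1 -> legal
(6,5): flips 1 -> legal
(6,6): flips 1 -> legal
(6,7): no bracket -> illegal
W mobility = 7

Answer: B=4 W=7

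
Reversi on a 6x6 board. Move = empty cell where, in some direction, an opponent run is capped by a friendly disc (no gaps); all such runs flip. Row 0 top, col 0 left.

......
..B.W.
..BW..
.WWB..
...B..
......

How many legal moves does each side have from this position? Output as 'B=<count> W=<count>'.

-- B to move --
(0,3): no bracket -> illegal
(0,4): no bracket -> illegal
(0,5): no bracket -> illegal
(1,3): flips 1 -> legal
(1,5): no bracket -> illegal
(2,0): no bracket -> illegal
(2,1): flips 1 -> legal
(2,4): flips 1 -> legal
(2,5): no bracket -> illegal
(3,0): flips 2 -> legal
(3,4): flips 1 -> legal
(4,0): flips 1 -> legal
(4,1): no bracket -> illegal
(4,2): flips 1 -> legal
B mobility = 7
-- W to move --
(0,1): flips 1 -> legal
(0,2): flips 2 -> legal
(0,3): no bracket -> illegal
(1,1): no bracket -> illegal
(1,3): flips 1 -> legal
(2,1): flips 1 -> legal
(2,4): no bracket -> illegal
(3,4): flips 1 -> legal
(4,2): no bracket -> illegal
(4,4): no bracket -> illegal
(5,2): no bracket -> illegal
(5,3): flips 2 -> legal
(5,4): flips 1 -> legal
W mobility = 7

Answer: B=7 W=7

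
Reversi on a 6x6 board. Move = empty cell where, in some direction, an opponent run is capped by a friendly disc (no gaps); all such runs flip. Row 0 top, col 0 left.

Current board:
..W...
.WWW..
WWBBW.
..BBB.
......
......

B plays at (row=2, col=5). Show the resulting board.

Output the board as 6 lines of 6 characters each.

Place B at (2,5); scan 8 dirs for brackets.
Dir NW: first cell '.' (not opp) -> no flip
Dir N: first cell '.' (not opp) -> no flip
Dir NE: edge -> no flip
Dir W: opp run (2,4) capped by B -> flip
Dir E: edge -> no flip
Dir SW: first cell 'B' (not opp) -> no flip
Dir S: first cell '.' (not opp) -> no flip
Dir SE: edge -> no flip
All flips: (2,4)

Answer: ..W...
.WWW..
WWBBBB
..BBB.
......
......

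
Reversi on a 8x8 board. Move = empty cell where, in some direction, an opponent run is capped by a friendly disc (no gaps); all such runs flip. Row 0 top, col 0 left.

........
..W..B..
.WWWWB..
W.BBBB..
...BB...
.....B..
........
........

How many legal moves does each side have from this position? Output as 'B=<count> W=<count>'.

-- B to move --
(0,1): flips 2 -> legal
(0,2): flips 2 -> legal
(0,3): no bracket -> illegal
(1,0): flips 1 -> legal
(1,1): flips 1 -> legal
(1,3): flips 2 -> legal
(1,4): flips 2 -> legal
(2,0): flips 4 -> legal
(3,1): no bracket -> illegal
(4,0): no bracket -> illegal
(4,1): no bracket -> illegal
B mobility = 7
-- W to move --
(0,4): no bracket -> illegal
(0,5): no bracket -> illegal
(0,6): flips 1 -> legal
(1,4): no bracket -> illegal
(1,6): no bracket -> illegal
(2,6): flips 1 -> legal
(3,1): no bracket -> illegal
(3,6): no bracket -> illegal
(4,1): flips 1 -> legal
(4,2): flips 2 -> legal
(4,5): flips 1 -> legal
(4,6): flips 1 -> legal
(5,2): no bracket -> illegal
(5,3): flips 2 -> legal
(5,4): flips 4 -> legal
(5,6): no bracket -> illegal
(6,4): no bracket -> illegal
(6,5): no bracket -> illegal
(6,6): flips 3 -> legal
W mobility = 9

Answer: B=7 W=9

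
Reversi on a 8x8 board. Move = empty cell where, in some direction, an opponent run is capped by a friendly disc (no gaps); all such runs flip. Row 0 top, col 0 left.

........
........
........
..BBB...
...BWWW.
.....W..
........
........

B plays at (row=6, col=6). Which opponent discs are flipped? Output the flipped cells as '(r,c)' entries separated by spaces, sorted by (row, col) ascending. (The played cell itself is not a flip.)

Dir NW: opp run (5,5) (4,4) capped by B -> flip
Dir N: first cell '.' (not opp) -> no flip
Dir NE: first cell '.' (not opp) -> no flip
Dir W: first cell '.' (not opp) -> no flip
Dir E: first cell '.' (not opp) -> no flip
Dir SW: first cell '.' (not opp) -> no flip
Dir S: first cell '.' (not opp) -> no flip
Dir SE: first cell '.' (not opp) -> no flip

Answer: (4,4) (5,5)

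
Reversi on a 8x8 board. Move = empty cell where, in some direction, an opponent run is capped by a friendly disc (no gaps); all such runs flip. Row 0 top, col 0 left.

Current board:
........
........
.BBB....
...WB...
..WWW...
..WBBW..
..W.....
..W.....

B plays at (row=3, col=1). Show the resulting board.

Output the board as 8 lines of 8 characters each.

Answer: ........
........
.BBB....
.B.WB...
..BWW...
..WBBW..
..W.....
..W.....

Derivation:
Place B at (3,1); scan 8 dirs for brackets.
Dir NW: first cell '.' (not opp) -> no flip
Dir N: first cell 'B' (not opp) -> no flip
Dir NE: first cell 'B' (not opp) -> no flip
Dir W: first cell '.' (not opp) -> no flip
Dir E: first cell '.' (not opp) -> no flip
Dir SW: first cell '.' (not opp) -> no flip
Dir S: first cell '.' (not opp) -> no flip
Dir SE: opp run (4,2) capped by B -> flip
All flips: (4,2)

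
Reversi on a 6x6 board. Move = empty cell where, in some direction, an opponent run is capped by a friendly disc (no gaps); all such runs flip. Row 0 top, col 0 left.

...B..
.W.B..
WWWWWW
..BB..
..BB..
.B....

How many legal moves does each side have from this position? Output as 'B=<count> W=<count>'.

-- B to move --
(0,0): flips 2 -> legal
(0,1): no bracket -> illegal
(0,2): no bracket -> illegal
(1,0): flips 1 -> legal
(1,2): flips 1 -> legal
(1,4): flips 1 -> legal
(1,5): flips 1 -> legal
(3,0): no bracket -> illegal
(3,1): flips 1 -> legal
(3,4): no bracket -> illegal
(3,5): flips 1 -> legal
B mobility = 7
-- W to move --
(0,2): flips 1 -> legal
(0,4): flips 1 -> legal
(1,2): no bracket -> illegal
(1,4): no bracket -> illegal
(3,1): no bracket -> illegal
(3,4): no bracket -> illegal
(4,0): no bracket -> illegal
(4,1): flips 1 -> legal
(4,4): flips 1 -> legal
(5,0): no bracket -> illegal
(5,2): flips 2 -> legal
(5,3): flips 2 -> legal
(5,4): flips 2 -> legal
W mobility = 7

Answer: B=7 W=7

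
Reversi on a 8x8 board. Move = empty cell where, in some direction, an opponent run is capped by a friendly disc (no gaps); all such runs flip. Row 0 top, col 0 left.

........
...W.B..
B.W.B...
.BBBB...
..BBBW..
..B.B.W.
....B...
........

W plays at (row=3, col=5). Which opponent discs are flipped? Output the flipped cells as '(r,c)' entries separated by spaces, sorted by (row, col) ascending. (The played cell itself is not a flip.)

Answer: (2,4)

Derivation:
Dir NW: opp run (2,4) capped by W -> flip
Dir N: first cell '.' (not opp) -> no flip
Dir NE: first cell '.' (not opp) -> no flip
Dir W: opp run (3,4) (3,3) (3,2) (3,1), next='.' -> no flip
Dir E: first cell '.' (not opp) -> no flip
Dir SW: opp run (4,4), next='.' -> no flip
Dir S: first cell 'W' (not opp) -> no flip
Dir SE: first cell '.' (not opp) -> no flip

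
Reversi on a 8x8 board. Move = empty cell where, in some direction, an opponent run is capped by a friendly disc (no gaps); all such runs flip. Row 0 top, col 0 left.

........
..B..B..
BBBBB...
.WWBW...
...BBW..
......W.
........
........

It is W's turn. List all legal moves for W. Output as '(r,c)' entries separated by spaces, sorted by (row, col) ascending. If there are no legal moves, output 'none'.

(0,1): flips 2 -> legal
(0,2): flips 2 -> legal
(0,3): no bracket -> illegal
(0,4): no bracket -> illegal
(0,5): no bracket -> illegal
(0,6): no bracket -> illegal
(1,0): flips 1 -> legal
(1,1): flips 1 -> legal
(1,3): flips 1 -> legal
(1,4): flips 2 -> legal
(1,6): no bracket -> illegal
(2,5): no bracket -> illegal
(2,6): no bracket -> illegal
(3,0): no bracket -> illegal
(3,5): no bracket -> illegal
(4,2): flips 2 -> legal
(5,2): flips 1 -> legal
(5,3): no bracket -> illegal
(5,4): flips 2 -> legal
(5,5): no bracket -> illegal

Answer: (0,1) (0,2) (1,0) (1,1) (1,3) (1,4) (4,2) (5,2) (5,4)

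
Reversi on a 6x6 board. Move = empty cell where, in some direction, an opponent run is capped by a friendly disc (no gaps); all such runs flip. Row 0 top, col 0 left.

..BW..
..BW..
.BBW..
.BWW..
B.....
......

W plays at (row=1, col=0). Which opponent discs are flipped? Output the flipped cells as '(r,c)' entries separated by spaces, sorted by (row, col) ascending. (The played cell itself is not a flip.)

Answer: (2,1)

Derivation:
Dir NW: edge -> no flip
Dir N: first cell '.' (not opp) -> no flip
Dir NE: first cell '.' (not opp) -> no flip
Dir W: edge -> no flip
Dir E: first cell '.' (not opp) -> no flip
Dir SW: edge -> no flip
Dir S: first cell '.' (not opp) -> no flip
Dir SE: opp run (2,1) capped by W -> flip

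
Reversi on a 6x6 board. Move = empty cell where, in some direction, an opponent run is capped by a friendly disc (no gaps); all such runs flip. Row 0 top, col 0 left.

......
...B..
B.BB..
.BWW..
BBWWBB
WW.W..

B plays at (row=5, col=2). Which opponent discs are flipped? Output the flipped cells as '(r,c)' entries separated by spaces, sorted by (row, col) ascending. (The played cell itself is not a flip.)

Dir NW: first cell 'B' (not opp) -> no flip
Dir N: opp run (4,2) (3,2) capped by B -> flip
Dir NE: opp run (4,3), next='.' -> no flip
Dir W: opp run (5,1) (5,0), next=edge -> no flip
Dir E: opp run (5,3), next='.' -> no flip
Dir SW: edge -> no flip
Dir S: edge -> no flip
Dir SE: edge -> no flip

Answer: (3,2) (4,2)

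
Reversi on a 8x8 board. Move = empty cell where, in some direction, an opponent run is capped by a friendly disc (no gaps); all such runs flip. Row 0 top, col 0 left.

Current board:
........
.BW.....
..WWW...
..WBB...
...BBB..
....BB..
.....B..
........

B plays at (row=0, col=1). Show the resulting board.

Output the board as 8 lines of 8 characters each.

Place B at (0,1); scan 8 dirs for brackets.
Dir NW: edge -> no flip
Dir N: edge -> no flip
Dir NE: edge -> no flip
Dir W: first cell '.' (not opp) -> no flip
Dir E: first cell '.' (not opp) -> no flip
Dir SW: first cell '.' (not opp) -> no flip
Dir S: first cell 'B' (not opp) -> no flip
Dir SE: opp run (1,2) (2,3) capped by B -> flip
All flips: (1,2) (2,3)

Answer: .B......
.BB.....
..WBW...
..WBB...
...BBB..
....BB..
.....B..
........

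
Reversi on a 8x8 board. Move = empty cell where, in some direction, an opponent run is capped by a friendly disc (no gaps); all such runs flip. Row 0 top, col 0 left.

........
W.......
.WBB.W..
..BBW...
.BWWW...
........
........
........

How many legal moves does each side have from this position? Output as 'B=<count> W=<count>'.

Answer: B=8 W=6

Derivation:
-- B to move --
(0,0): no bracket -> illegal
(0,1): no bracket -> illegal
(1,1): no bracket -> illegal
(1,2): no bracket -> illegal
(1,4): no bracket -> illegal
(1,5): no bracket -> illegal
(1,6): no bracket -> illegal
(2,0): flips 1 -> legal
(2,4): no bracket -> illegal
(2,6): no bracket -> illegal
(3,0): no bracket -> illegal
(3,1): no bracket -> illegal
(3,5): flips 1 -> legal
(3,6): no bracket -> illegal
(4,5): flips 4 -> legal
(5,1): flips 1 -> legal
(5,2): flips 1 -> legal
(5,3): flips 1 -> legal
(5,4): flips 1 -> legal
(5,5): flips 1 -> legal
B mobility = 8
-- W to move --
(1,1): flips 2 -> legal
(1,2): flips 3 -> legal
(1,3): flips 2 -> legal
(1,4): no bracket -> illegal
(2,4): flips 3 -> legal
(3,0): no bracket -> illegal
(3,1): flips 2 -> legal
(4,0): flips 1 -> legal
(5,0): no bracket -> illegal
(5,1): no bracket -> illegal
(5,2): no bracket -> illegal
W mobility = 6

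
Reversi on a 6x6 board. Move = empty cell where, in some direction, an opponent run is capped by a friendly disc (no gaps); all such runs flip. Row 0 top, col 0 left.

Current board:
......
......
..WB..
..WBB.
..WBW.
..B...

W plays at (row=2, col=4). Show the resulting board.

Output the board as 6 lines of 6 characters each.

Place W at (2,4); scan 8 dirs for brackets.
Dir NW: first cell '.' (not opp) -> no flip
Dir N: first cell '.' (not opp) -> no flip
Dir NE: first cell '.' (not opp) -> no flip
Dir W: opp run (2,3) capped by W -> flip
Dir E: first cell '.' (not opp) -> no flip
Dir SW: opp run (3,3) capped by W -> flip
Dir S: opp run (3,4) capped by W -> flip
Dir SE: first cell '.' (not opp) -> no flip
All flips: (2,3) (3,3) (3,4)

Answer: ......
......
..WWW.
..WWW.
..WBW.
..B...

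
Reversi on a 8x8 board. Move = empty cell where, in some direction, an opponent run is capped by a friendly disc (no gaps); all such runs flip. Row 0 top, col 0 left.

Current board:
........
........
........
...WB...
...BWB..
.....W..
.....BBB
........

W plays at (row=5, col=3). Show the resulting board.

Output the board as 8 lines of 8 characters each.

Place W at (5,3); scan 8 dirs for brackets.
Dir NW: first cell '.' (not opp) -> no flip
Dir N: opp run (4,3) capped by W -> flip
Dir NE: first cell 'W' (not opp) -> no flip
Dir W: first cell '.' (not opp) -> no flip
Dir E: first cell '.' (not opp) -> no flip
Dir SW: first cell '.' (not opp) -> no flip
Dir S: first cell '.' (not opp) -> no flip
Dir SE: first cell '.' (not opp) -> no flip
All flips: (4,3)

Answer: ........
........
........
...WB...
...WWB..
...W.W..
.....BBB
........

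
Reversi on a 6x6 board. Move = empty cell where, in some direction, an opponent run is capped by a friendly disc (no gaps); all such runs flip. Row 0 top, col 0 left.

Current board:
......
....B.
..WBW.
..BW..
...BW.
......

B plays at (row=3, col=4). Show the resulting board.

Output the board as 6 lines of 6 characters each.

Place B at (3,4); scan 8 dirs for brackets.
Dir NW: first cell 'B' (not opp) -> no flip
Dir N: opp run (2,4) capped by B -> flip
Dir NE: first cell '.' (not opp) -> no flip
Dir W: opp run (3,3) capped by B -> flip
Dir E: first cell '.' (not opp) -> no flip
Dir SW: first cell 'B' (not opp) -> no flip
Dir S: opp run (4,4), next='.' -> no flip
Dir SE: first cell '.' (not opp) -> no flip
All flips: (2,4) (3,3)

Answer: ......
....B.
..WBB.
..BBB.
...BW.
......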